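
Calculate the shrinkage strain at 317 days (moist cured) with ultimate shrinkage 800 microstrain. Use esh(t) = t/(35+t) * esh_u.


esh(317) = 317 / (35 + 317) * 800
= 317 / 352 * 800
= 720.5 microstrain

720.5


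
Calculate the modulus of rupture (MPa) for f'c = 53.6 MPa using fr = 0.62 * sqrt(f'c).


fr = 0.62 * sqrt(53.6)
= 4.539 MPa

4.539


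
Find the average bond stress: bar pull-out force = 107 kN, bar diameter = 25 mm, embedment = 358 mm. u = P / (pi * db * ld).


u = P / (pi * db * ld)
= 107 * 1000 / (pi * 25 * 358)
= 3.805 MPa

3.805


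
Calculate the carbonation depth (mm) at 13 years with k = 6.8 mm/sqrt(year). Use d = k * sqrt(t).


depth = k * sqrt(t)
= 6.8 * sqrt(13)
= 24.52 mm

24.52


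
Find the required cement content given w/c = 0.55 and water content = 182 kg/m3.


Cement = water / (w/c)
= 182 / 0.55
= 330.9 kg/m3

330.9


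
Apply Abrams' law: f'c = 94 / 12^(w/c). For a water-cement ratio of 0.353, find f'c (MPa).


f'c = 94 / 12^0.353
= 94 / 2.404
= 39.1 MPa

39.1


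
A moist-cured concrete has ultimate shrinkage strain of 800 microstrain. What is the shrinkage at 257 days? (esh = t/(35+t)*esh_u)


esh(257) = 257 / (35 + 257) * 800
= 257 / 292 * 800
= 704.1 microstrain

704.1


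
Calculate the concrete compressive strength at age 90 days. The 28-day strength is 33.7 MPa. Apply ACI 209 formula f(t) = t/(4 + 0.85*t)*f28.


f(90) = 90 / (4 + 0.85 * 90) * 33.7
= 90 / 80.5 * 33.7
= 37.68 MPa

37.68


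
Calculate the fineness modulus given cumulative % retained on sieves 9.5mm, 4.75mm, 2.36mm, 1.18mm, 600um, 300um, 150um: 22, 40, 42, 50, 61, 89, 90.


FM = sum(cumulative % retained) / 100
= 394 / 100
= 3.94

3.94


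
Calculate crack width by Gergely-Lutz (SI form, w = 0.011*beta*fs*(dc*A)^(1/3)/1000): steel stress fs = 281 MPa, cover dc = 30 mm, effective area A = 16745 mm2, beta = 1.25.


w = 0.011 * beta * fs * (dc * A)^(1/3) / 1000
= 0.011 * 1.25 * 281 * (30 * 16745)^(1/3) / 1000
= 0.307 mm

0.307


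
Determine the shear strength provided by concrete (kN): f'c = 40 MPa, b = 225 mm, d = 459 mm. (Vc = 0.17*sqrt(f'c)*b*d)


Vc = 0.17 * sqrt(40) * 225 * 459 / 1000
= 111.04 kN

111.04


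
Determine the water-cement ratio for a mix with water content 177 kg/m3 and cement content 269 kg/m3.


w/c = water / cement
w/c = 177 / 269 = 0.658

0.658


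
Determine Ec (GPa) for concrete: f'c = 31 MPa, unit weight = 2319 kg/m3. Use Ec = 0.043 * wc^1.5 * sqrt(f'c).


Ec = 0.043 * 2319^1.5 * sqrt(31) / 1000
= 26.74 GPa

26.74


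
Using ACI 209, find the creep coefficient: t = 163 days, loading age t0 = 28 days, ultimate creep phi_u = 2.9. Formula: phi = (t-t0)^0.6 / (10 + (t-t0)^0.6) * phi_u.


dt = 163 - 28 = 135
phi = 135^0.6 / (10 + 135^0.6) * 2.9
= 1.899

1.899


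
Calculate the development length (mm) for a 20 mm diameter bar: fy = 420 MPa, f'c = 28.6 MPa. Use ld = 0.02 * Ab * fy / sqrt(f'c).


Ab = pi * 20^2 / 4 = 314.159 mm2
ld = 0.02 * 314.159 * 420 / sqrt(28.6)
= 493.5 mm

493.5


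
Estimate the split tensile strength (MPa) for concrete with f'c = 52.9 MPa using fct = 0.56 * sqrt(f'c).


fct = 0.56 * sqrt(52.9)
= 0.56 * 7.273
= 4.073 MPa

4.073


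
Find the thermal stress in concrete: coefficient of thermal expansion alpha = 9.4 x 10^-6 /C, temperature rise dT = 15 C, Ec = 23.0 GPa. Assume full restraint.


sigma = alpha * dT * Ec
= 9.4e-6 * 15 * 23.0 * 1000
= 3.243 MPa

3.243


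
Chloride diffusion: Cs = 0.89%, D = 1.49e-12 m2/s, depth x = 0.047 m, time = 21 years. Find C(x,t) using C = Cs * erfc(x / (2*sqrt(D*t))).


t_seconds = 21 * 365.25 * 24 * 3600 = 662709600.0 s
arg = 0.047 / (2 * sqrt(1.49e-12 * 662709600.0))
= 0.7478
erfc(0.7478) = 0.2902
C = 0.89 * 0.2902 = 0.2583%

0.2583


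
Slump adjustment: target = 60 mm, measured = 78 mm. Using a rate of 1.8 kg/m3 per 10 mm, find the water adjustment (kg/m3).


Difference = 60 - 78 = -18 mm
Water adjustment = -18 * 1.8 / 10 = -3.2 kg/m3

-3.2


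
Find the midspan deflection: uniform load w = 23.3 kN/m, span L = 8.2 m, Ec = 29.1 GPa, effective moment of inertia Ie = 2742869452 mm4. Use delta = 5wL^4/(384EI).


Convert: L = 8.2 m = 8200 mm, Ec = 29.1 GPa = 29100 MPa
delta = 5 * 23.3 * 8200^4 / (384 * 29100 * 2742869452)
= 17.19 mm

17.19


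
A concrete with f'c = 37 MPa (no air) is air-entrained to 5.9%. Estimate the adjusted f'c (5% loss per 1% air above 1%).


Strength loss = (5.9 - 1) * 5 = 24.5%
f'c = 37 * (1 - 24.5/100)
= 27.93 MPa

27.93


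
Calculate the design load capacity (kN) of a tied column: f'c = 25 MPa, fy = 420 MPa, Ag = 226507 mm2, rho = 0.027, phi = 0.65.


Ast = rho * Ag = 0.027 * 226507 = 6115.689 mm2
phi*Pn = 0.65 * 0.80 * (0.85 * 25 * (226507 - 6115.689) + 420 * 6115.689) / 1000
= 3770.99 kN

3770.99


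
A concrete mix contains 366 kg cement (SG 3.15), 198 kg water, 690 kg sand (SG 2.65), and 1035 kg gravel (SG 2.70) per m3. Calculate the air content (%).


Vol cement = 366 / (3.15 * 1000) = 0.11619 m3
Vol water = 198 / 1000 = 0.198 m3
Vol sand = 690 / (2.65 * 1000) = 0.260377 m3
Vol gravel = 1035 / (2.70 * 1000) = 0.383333 m3
Total solid + water volume = 0.957901 m3
Air = (1 - 0.957901) * 100 = 4.21%

4.21


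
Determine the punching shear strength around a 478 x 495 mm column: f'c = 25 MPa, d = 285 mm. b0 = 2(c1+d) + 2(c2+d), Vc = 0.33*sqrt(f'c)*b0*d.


b0 = 2*(478 + 285) + 2*(495 + 285) = 3086 mm
Vc = 0.33 * sqrt(25) * 3086 * 285 / 1000
= 1451.19 kN

1451.19


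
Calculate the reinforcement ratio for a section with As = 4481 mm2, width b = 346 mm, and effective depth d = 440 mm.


rho = As / (b * d)
= 4481 / (346 * 440)
= 0.0294

0.0294


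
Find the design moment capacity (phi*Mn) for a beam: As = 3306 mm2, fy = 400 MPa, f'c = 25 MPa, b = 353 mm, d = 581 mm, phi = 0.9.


a = As * fy / (0.85 * f'c * b)
= 3306 * 400 / (0.85 * 25 * 353)
= 176.2906 mm
Mn = As * fy * (d - a/2) / 10^6
= 651.751 kN-m
phi*Mn = 0.9 * 651.751 = 586.58 kN-m

586.58


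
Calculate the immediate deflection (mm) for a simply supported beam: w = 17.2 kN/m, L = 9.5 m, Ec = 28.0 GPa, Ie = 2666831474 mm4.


Convert: L = 9.5 m = 9500 mm, Ec = 28.0 GPa = 28000 MPa
delta = 5 * 17.2 * 9500^4 / (384 * 28000 * 2666831474)
= 24.43 mm

24.43


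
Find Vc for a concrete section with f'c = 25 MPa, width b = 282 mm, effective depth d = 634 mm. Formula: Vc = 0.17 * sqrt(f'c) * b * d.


Vc = 0.17 * sqrt(25) * 282 * 634 / 1000
= 151.97 kN

151.97


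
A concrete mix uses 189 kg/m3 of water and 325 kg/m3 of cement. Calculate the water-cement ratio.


w/c = water / cement
w/c = 189 / 325 = 0.582

0.582


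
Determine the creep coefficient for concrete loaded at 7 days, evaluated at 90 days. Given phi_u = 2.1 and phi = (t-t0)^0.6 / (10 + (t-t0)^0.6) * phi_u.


dt = 90 - 7 = 83
phi = 83^0.6 / (10 + 83^0.6) * 2.1
= 1.231

1.231


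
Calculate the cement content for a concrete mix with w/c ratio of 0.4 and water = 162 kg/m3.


Cement = water / (w/c)
= 162 / 0.4
= 405.0 kg/m3

405.0


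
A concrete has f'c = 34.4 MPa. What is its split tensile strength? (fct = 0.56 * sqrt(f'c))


fct = 0.56 * sqrt(34.4)
= 0.56 * 5.865
= 3.284 MPa

3.284


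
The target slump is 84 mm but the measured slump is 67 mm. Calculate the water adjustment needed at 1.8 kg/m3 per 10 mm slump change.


Difference = 84 - 67 = 17 mm
Water adjustment = 17 * 1.8 / 10 = 3.1 kg/m3

3.1


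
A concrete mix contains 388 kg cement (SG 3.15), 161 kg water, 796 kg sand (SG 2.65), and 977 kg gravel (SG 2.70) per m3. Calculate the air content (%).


Vol cement = 388 / (3.15 * 1000) = 0.123175 m3
Vol water = 161 / 1000 = 0.161 m3
Vol sand = 796 / (2.65 * 1000) = 0.300377 m3
Vol gravel = 977 / (2.70 * 1000) = 0.361852 m3
Total solid + water volume = 0.946404 m3
Air = (1 - 0.946404) * 100 = 5.36%

5.36


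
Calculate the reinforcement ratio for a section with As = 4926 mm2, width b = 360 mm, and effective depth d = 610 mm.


rho = As / (b * d)
= 4926 / (360 * 610)
= 0.0224

0.0224


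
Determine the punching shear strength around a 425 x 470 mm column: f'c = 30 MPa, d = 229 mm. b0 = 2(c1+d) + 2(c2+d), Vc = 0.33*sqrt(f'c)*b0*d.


b0 = 2*(425 + 229) + 2*(470 + 229) = 2706 mm
Vc = 0.33 * sqrt(30) * 2706 * 229 / 1000
= 1120.05 kN

1120.05


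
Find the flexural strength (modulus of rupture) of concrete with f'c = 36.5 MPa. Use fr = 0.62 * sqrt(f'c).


fr = 0.62 * sqrt(36.5)
= 3.746 MPa

3.746


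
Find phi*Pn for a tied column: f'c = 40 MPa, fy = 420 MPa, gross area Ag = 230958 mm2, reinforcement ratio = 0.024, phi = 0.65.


Ast = rho * Ag = 0.024 * 230958 = 5542.992 mm2
phi*Pn = 0.65 * 0.80 * (0.85 * 40 * (230958 - 5542.992) + 420 * 5542.992) / 1000
= 5195.93 kN

5195.93


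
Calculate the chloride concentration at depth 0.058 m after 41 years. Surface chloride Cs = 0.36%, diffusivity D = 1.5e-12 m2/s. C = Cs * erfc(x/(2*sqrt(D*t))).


t_seconds = 41 * 365.25 * 24 * 3600 = 1293861600.0 s
arg = 0.058 / (2 * sqrt(1.5e-12 * 1293861600.0))
= 0.6583
erfc(0.6583) = 0.3519
C = 0.36 * 0.3519 = 0.1267%

0.1267


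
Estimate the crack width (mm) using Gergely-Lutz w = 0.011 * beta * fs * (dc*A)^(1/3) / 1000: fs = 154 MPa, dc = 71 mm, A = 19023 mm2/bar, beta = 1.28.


w = 0.011 * beta * fs * (dc * A)^(1/3) / 1000
= 0.011 * 1.28 * 154 * (71 * 19023)^(1/3) / 1000
= 0.24 mm

0.24


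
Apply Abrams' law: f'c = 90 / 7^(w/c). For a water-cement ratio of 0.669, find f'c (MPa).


f'c = 90 / 7^0.669
= 90 / 3.676
= 24.48 MPa

24.48


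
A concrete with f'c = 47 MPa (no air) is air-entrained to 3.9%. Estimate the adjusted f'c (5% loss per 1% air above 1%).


Strength loss = (3.9 - 1) * 5 = 14.5%
f'c = 47 * (1 - 14.5/100)
= 40.19 MPa

40.19


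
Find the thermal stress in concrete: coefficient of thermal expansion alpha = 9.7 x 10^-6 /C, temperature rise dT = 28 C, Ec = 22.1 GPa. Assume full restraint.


sigma = alpha * dT * Ec
= 9.7e-6 * 28 * 22.1 * 1000
= 6.002 MPa

6.002


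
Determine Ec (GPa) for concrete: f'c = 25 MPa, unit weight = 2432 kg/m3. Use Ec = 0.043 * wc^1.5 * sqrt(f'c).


Ec = 0.043 * 2432^1.5 * sqrt(25) / 1000
= 25.79 GPa

25.79


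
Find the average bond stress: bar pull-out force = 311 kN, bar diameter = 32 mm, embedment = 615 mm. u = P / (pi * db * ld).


u = P / (pi * db * ld)
= 311 * 1000 / (pi * 32 * 615)
= 5.03 MPa

5.03


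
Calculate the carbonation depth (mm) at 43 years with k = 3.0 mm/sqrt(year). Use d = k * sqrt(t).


depth = k * sqrt(t)
= 3.0 * sqrt(43)
= 19.67 mm

19.67


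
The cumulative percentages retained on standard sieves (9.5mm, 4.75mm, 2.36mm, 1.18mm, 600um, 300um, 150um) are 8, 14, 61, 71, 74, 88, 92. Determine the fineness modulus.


FM = sum(cumulative % retained) / 100
= 408 / 100
= 4.08

4.08


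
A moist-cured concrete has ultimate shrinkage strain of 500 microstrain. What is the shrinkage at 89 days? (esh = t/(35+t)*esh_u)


esh(89) = 89 / (35 + 89) * 500
= 89 / 124 * 500
= 358.9 microstrain

358.9


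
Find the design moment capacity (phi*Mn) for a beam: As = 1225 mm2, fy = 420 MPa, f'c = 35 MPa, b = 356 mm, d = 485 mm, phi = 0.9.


a = As * fy / (0.85 * f'c * b)
= 1225 * 420 / (0.85 * 35 * 356)
= 48.579 mm
Mn = As * fy * (d - a/2) / 10^6
= 237.0356 kN-m
phi*Mn = 0.9 * 237.0356 = 213.33 kN-m

213.33


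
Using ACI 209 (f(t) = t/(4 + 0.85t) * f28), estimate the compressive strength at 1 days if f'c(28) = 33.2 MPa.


f(1) = 1 / (4 + 0.85 * 1) * 33.2
= 1 / 4.85 * 33.2
= 6.85 MPa

6.85


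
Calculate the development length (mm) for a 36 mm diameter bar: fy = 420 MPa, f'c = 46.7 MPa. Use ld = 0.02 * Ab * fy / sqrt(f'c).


Ab = pi * 36^2 / 4 = 1017.876 mm2
ld = 0.02 * 1017.876 * 420 / sqrt(46.7)
= 1251.2 mm

1251.2


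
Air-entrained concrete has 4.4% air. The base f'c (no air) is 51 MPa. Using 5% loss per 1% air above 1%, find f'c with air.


Strength loss = (4.4 - 1) * 5 = 17.0%
f'c = 51 * (1 - 17.0/100)
= 42.33 MPa

42.33


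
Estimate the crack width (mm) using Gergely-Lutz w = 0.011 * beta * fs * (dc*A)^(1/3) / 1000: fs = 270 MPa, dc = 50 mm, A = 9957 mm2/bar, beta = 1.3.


w = 0.011 * beta * fs * (dc * A)^(1/3) / 1000
= 0.011 * 1.3 * 270 * (50 * 9957)^(1/3) / 1000
= 0.306 mm

0.306


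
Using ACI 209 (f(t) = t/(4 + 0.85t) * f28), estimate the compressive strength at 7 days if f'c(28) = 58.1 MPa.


f(7) = 7 / (4 + 0.85 * 7) * 58.1
= 7 / 9.95 * 58.1
= 40.87 MPa

40.87


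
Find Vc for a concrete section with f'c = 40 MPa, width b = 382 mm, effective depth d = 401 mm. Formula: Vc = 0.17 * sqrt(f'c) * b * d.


Vc = 0.17 * sqrt(40) * 382 * 401 / 1000
= 164.7 kN

164.7


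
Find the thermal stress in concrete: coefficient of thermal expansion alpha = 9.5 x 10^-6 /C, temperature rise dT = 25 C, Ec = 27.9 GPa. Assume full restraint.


sigma = alpha * dT * Ec
= 9.5e-6 * 25 * 27.9 * 1000
= 6.626 MPa

6.626


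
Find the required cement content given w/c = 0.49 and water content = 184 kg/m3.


Cement = water / (w/c)
= 184 / 0.49
= 375.5 kg/m3

375.5


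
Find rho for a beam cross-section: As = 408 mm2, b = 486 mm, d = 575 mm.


rho = As / (b * d)
= 408 / (486 * 575)
= 0.0015

0.0015


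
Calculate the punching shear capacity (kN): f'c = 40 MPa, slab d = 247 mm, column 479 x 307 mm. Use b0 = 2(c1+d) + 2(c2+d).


b0 = 2*(479 + 247) + 2*(307 + 247) = 2560 mm
Vc = 0.33 * sqrt(40) * 2560 * 247 / 1000
= 1319.72 kN

1319.72


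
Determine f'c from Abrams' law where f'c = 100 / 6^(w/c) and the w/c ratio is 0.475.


f'c = 100 / 6^0.475
= 100 / 2.342
= 42.7 MPa

42.7


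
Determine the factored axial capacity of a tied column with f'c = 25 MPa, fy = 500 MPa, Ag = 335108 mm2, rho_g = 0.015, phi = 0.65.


Ast = rho * Ag = 0.015 * 335108 = 5026.62 mm2
phi*Pn = 0.65 * 0.80 * (0.85 * 25 * (335108 - 5026.62) + 500 * 5026.62) / 1000
= 4954.32 kN

4954.32


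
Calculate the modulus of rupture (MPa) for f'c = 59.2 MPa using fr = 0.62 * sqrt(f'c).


fr = 0.62 * sqrt(59.2)
= 4.77 MPa

4.77


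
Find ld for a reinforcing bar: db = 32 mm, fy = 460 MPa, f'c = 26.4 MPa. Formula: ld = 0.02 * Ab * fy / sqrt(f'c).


Ab = pi * 32^2 / 4 = 804.248 mm2
ld = 0.02 * 804.248 * 460 / sqrt(26.4)
= 1440.0 mm

1440.0


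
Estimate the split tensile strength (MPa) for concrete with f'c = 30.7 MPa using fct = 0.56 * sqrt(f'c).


fct = 0.56 * sqrt(30.7)
= 0.56 * 5.541
= 3.103 MPa

3.103


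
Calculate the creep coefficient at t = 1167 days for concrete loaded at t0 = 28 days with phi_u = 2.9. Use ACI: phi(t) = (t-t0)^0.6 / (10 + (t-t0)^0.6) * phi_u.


dt = 1167 - 28 = 1139
phi = 1139^0.6 / (10 + 1139^0.6) * 2.9
= 2.529

2.529


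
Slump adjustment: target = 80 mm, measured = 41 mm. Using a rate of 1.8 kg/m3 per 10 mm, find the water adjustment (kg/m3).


Difference = 80 - 41 = 39 mm
Water adjustment = 39 * 1.8 / 10 = 7.0 kg/m3

7.0


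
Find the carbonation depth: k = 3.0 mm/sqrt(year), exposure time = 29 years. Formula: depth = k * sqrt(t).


depth = k * sqrt(t)
= 3.0 * sqrt(29)
= 16.16 mm

16.16


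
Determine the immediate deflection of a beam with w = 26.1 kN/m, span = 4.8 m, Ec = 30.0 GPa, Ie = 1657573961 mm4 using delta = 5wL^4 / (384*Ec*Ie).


Convert: L = 4.8 m = 4800 mm, Ec = 30.0 GPa = 30000 MPa
delta = 5 * 26.1 * 4800^4 / (384 * 30000 * 1657573961)
= 3.63 mm

3.63


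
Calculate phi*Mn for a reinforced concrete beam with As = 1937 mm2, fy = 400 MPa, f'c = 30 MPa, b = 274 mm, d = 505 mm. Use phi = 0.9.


a = As * fy / (0.85 * f'c * b)
= 1937 * 400 / (0.85 * 30 * 274)
= 110.8917 mm
Mn = As * fy * (d - a/2) / 10^6
= 348.3146 kN-m
phi*Mn = 0.9 * 348.3146 = 313.48 kN-m

313.48


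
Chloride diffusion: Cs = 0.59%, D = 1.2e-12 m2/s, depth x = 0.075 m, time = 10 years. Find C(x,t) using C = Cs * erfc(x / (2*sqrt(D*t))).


t_seconds = 10 * 365.25 * 24 * 3600 = 315576000.0 s
arg = 0.075 / (2 * sqrt(1.2e-12 * 315576000.0))
= 1.927
erfc(1.927) = 0.0064
C = 0.59 * 0.0064 = 0.0038%

0.0038


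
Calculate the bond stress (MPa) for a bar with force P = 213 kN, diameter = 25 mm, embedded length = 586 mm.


u = P / (pi * db * ld)
= 213 * 1000 / (pi * 25 * 586)
= 4.628 MPa

4.628


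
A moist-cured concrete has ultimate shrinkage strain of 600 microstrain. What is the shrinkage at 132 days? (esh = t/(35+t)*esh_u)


esh(132) = 132 / (35 + 132) * 600
= 132 / 167 * 600
= 474.3 microstrain

474.3


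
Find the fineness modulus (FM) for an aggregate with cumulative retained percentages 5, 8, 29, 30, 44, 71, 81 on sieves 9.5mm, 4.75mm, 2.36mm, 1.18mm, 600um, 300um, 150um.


FM = sum(cumulative % retained) / 100
= 268 / 100
= 2.68

2.68


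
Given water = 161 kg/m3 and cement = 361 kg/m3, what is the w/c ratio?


w/c = water / cement
w/c = 161 / 361 = 0.446

0.446


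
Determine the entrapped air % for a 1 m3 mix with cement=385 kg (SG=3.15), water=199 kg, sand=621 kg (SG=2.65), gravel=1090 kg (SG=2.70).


Vol cement = 385 / (3.15 * 1000) = 0.122222 m3
Vol water = 199 / 1000 = 0.199 m3
Vol sand = 621 / (2.65 * 1000) = 0.23434 m3
Vol gravel = 1090 / (2.70 * 1000) = 0.403704 m3
Total solid + water volume = 0.959266 m3
Air = (1 - 0.959266) * 100 = 4.07%

4.07


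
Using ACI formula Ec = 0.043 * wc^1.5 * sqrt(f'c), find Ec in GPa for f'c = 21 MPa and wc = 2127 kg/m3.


Ec = 0.043 * 2127^1.5 * sqrt(21) / 1000
= 19.33 GPa

19.33


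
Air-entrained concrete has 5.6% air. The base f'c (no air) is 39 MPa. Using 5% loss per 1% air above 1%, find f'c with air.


Strength loss = (5.6 - 1) * 5 = 23.0%
f'c = 39 * (1 - 23.0/100)
= 30.03 MPa

30.03


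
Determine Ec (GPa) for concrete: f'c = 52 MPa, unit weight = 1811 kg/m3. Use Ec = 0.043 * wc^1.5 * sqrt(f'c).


Ec = 0.043 * 1811^1.5 * sqrt(52) / 1000
= 23.9 GPa

23.9


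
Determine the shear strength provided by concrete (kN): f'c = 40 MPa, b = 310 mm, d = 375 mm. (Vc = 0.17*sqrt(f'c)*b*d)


Vc = 0.17 * sqrt(40) * 310 * 375 / 1000
= 124.99 kN

124.99


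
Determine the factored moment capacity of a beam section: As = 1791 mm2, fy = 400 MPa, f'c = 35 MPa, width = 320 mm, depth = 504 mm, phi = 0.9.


a = As * fy / (0.85 * f'c * b)
= 1791 * 400 / (0.85 * 35 * 320)
= 75.2521 mm
Mn = As * fy * (d - a/2) / 10^6
= 334.1103 kN-m
phi*Mn = 0.9 * 334.1103 = 300.7 kN-m

300.7


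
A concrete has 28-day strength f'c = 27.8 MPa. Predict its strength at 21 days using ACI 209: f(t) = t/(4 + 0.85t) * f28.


f(21) = 21 / (4 + 0.85 * 21) * 27.8
= 21 / 21.85 * 27.8
= 26.72 MPa

26.72


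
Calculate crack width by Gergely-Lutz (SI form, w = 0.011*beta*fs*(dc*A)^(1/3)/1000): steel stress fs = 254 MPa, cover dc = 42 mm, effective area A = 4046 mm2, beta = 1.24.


w = 0.011 * beta * fs * (dc * A)^(1/3) / 1000
= 0.011 * 1.24 * 254 * (42 * 4046)^(1/3) / 1000
= 0.192 mm

0.192


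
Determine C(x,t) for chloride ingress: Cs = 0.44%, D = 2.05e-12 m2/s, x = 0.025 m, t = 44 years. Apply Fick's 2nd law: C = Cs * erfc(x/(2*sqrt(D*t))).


t_seconds = 44 * 365.25 * 24 * 3600 = 1388534400.0 s
arg = 0.025 / (2 * sqrt(2.05e-12 * 1388534400.0))
= 0.2343
erfc(0.2343) = 0.7404
C = 0.44 * 0.7404 = 0.3258%

0.3258


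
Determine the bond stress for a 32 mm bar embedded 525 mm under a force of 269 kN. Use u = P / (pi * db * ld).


u = P / (pi * db * ld)
= 269 * 1000 / (pi * 32 * 525)
= 5.097 MPa

5.097


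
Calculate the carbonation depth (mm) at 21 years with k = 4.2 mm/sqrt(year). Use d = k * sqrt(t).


depth = k * sqrt(t)
= 4.2 * sqrt(21)
= 19.25 mm

19.25


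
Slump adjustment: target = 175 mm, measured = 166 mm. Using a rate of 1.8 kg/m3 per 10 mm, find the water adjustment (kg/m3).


Difference = 175 - 166 = 9 mm
Water adjustment = 9 * 1.8 / 10 = 1.6 kg/m3

1.6


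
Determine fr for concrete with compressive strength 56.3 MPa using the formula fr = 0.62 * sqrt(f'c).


fr = 0.62 * sqrt(56.3)
= 4.652 MPa

4.652


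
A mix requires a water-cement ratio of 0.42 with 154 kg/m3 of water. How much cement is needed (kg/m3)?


Cement = water / (w/c)
= 154 / 0.42
= 366.7 kg/m3

366.7


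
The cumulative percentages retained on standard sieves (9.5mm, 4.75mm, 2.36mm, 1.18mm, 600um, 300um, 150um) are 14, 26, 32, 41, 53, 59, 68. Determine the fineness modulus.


FM = sum(cumulative % retained) / 100
= 293 / 100
= 2.93

2.93


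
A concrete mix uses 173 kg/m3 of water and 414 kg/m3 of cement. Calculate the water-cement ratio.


w/c = water / cement
w/c = 173 / 414 = 0.418

0.418


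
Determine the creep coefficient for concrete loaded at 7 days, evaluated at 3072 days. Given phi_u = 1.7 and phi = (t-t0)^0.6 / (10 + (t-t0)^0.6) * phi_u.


dt = 3072 - 7 = 3065
phi = 3065^0.6 / (10 + 3065^0.6) * 1.7
= 1.573

1.573


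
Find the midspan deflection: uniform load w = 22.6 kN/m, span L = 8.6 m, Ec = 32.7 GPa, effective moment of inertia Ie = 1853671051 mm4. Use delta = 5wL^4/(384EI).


Convert: L = 8.6 m = 8600 mm, Ec = 32.7 GPa = 32700 MPa
delta = 5 * 22.6 * 8600^4 / (384 * 32700 * 1853671051)
= 26.56 mm

26.56


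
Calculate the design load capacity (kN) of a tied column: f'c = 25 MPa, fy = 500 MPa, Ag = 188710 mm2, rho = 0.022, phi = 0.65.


Ast = rho * Ag = 0.022 * 188710 = 4151.62 mm2
phi*Pn = 0.65 * 0.80 * (0.85 * 25 * (188710 - 4151.62) + 500 * 4151.62) / 1000
= 3118.79 kN

3118.79


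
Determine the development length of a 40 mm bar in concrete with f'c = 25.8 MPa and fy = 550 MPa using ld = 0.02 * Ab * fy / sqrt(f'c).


Ab = pi * 40^2 / 4 = 1256.637 mm2
ld = 0.02 * 1256.637 * 550 / sqrt(25.8)
= 2721.4 mm

2721.4


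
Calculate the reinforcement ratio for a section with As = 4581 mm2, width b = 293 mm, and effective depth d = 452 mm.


rho = As / (b * d)
= 4581 / (293 * 452)
= 0.0346

0.0346


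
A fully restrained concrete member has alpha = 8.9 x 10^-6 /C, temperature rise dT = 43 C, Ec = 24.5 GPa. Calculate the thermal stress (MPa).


sigma = alpha * dT * Ec
= 8.9e-6 * 43 * 24.5 * 1000
= 9.376 MPa

9.376


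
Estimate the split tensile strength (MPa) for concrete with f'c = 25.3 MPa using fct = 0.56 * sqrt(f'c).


fct = 0.56 * sqrt(25.3)
= 0.56 * 5.03
= 2.817 MPa

2.817


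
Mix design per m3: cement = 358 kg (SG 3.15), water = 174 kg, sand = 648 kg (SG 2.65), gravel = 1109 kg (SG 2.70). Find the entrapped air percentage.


Vol cement = 358 / (3.15 * 1000) = 0.113651 m3
Vol water = 174 / 1000 = 0.174 m3
Vol sand = 648 / (2.65 * 1000) = 0.244528 m3
Vol gravel = 1109 / (2.70 * 1000) = 0.410741 m3
Total solid + water volume = 0.94292 m3
Air = (1 - 0.94292) * 100 = 5.71%

5.71


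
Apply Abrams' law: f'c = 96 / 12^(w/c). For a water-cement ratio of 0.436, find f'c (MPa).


f'c = 96 / 12^0.436
= 96 / 2.955
= 32.49 MPa

32.49


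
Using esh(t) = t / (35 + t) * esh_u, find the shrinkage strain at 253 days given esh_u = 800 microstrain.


esh(253) = 253 / (35 + 253) * 800
= 253 / 288 * 800
= 702.8 microstrain

702.8


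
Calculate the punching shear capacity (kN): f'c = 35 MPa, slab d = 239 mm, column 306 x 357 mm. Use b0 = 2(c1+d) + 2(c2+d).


b0 = 2*(306 + 239) + 2*(357 + 239) = 2282 mm
Vc = 0.33 * sqrt(35) * 2282 * 239 / 1000
= 1064.78 kN

1064.78


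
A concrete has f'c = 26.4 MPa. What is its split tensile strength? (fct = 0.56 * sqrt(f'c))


fct = 0.56 * sqrt(26.4)
= 0.56 * 5.138
= 2.877 MPa

2.877


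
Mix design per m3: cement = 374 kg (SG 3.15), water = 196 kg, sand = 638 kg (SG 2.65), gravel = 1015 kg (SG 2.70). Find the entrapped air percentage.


Vol cement = 374 / (3.15 * 1000) = 0.11873 m3
Vol water = 196 / 1000 = 0.196 m3
Vol sand = 638 / (2.65 * 1000) = 0.240755 m3
Vol gravel = 1015 / (2.70 * 1000) = 0.375926 m3
Total solid + water volume = 0.931411 m3
Air = (1 - 0.931411) * 100 = 6.86%

6.86


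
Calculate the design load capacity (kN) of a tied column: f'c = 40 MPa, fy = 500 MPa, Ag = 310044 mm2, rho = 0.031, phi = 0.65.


Ast = rho * Ag = 0.031 * 310044 = 9611.364 mm2
phi*Pn = 0.65 * 0.80 * (0.85 * 40 * (310044 - 9611.364) + 500 * 9611.364) / 1000
= 7810.6 kN

7810.6


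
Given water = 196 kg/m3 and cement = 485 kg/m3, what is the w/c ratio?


w/c = water / cement
w/c = 196 / 485 = 0.404

0.404


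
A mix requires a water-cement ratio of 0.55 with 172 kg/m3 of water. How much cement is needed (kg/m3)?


Cement = water / (w/c)
= 172 / 0.55
= 312.7 kg/m3

312.7


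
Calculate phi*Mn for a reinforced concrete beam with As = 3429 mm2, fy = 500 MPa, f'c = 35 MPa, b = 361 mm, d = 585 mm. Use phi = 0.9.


a = As * fy / (0.85 * f'c * b)
= 3429 * 500 / (0.85 * 35 * 361)
= 159.6406 mm
Mn = As * fy * (d - a/2) / 10^6
= 866.1306 kN-m
phi*Mn = 0.9 * 866.1306 = 779.52 kN-m

779.52


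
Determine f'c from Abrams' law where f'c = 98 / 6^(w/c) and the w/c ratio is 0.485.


f'c = 98 / 6^0.485
= 98 / 2.385
= 41.1 MPa

41.1


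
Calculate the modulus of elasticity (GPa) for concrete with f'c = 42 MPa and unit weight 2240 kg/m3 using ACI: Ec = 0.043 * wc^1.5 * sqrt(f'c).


Ec = 0.043 * 2240^1.5 * sqrt(42) / 1000
= 29.54 GPa

29.54


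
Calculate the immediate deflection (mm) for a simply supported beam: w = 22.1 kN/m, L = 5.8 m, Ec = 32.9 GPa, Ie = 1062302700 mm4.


Convert: L = 5.8 m = 5800 mm, Ec = 32.9 GPa = 32900 MPa
delta = 5 * 22.1 * 5800^4 / (384 * 32900 * 1062302700)
= 9.32 mm

9.32


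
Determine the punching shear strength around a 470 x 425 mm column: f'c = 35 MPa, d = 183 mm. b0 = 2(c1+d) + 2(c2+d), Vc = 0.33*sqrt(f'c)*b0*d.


b0 = 2*(470 + 183) + 2*(425 + 183) = 2522 mm
Vc = 0.33 * sqrt(35) * 2522 * 183 / 1000
= 901.04 kN

901.04


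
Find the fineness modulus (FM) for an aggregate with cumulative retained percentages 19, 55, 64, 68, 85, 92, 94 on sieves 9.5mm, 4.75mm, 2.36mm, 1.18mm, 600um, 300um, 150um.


FM = sum(cumulative % retained) / 100
= 477 / 100
= 4.77

4.77


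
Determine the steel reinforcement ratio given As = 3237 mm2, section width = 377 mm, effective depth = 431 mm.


rho = As / (b * d)
= 3237 / (377 * 431)
= 0.0199

0.0199


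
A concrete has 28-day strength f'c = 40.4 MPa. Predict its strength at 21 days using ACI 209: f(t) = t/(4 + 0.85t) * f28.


f(21) = 21 / (4 + 0.85 * 21) * 40.4
= 21 / 21.85 * 40.4
= 38.83 MPa

38.83


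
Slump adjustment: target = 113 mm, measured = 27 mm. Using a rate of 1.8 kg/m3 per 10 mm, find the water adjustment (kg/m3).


Difference = 113 - 27 = 86 mm
Water adjustment = 86 * 1.8 / 10 = 15.5 kg/m3

15.5


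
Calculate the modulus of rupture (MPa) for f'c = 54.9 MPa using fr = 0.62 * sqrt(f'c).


fr = 0.62 * sqrt(54.9)
= 4.594 MPa

4.594


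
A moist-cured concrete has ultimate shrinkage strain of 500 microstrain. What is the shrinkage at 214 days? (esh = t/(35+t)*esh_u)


esh(214) = 214 / (35 + 214) * 500
= 214 / 249 * 500
= 429.7 microstrain

429.7


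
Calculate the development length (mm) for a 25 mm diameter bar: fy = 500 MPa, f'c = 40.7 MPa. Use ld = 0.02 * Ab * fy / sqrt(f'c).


Ab = pi * 25^2 / 4 = 490.874 mm2
ld = 0.02 * 490.874 * 500 / sqrt(40.7)
= 769.4 mm

769.4


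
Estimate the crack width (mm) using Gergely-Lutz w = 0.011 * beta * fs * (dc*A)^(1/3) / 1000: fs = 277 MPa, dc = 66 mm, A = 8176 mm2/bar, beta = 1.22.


w = 0.011 * beta * fs * (dc * A)^(1/3) / 1000
= 0.011 * 1.22 * 277 * (66 * 8176)^(1/3) / 1000
= 0.303 mm

0.303


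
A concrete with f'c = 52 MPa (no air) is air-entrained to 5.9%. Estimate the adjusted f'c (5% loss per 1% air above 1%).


Strength loss = (5.9 - 1) * 5 = 24.5%
f'c = 52 * (1 - 24.5/100)
= 39.26 MPa

39.26


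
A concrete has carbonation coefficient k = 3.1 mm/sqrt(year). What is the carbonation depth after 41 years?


depth = k * sqrt(t)
= 3.1 * sqrt(41)
= 19.85 mm

19.85


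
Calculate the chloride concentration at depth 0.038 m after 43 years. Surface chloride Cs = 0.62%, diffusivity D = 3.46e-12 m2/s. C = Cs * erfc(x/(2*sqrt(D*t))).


t_seconds = 43 * 365.25 * 24 * 3600 = 1356976800.0 s
arg = 0.038 / (2 * sqrt(3.46e-12 * 1356976800.0))
= 0.2773
erfc(0.2773) = 0.695
C = 0.62 * 0.695 = 0.4309%

0.4309


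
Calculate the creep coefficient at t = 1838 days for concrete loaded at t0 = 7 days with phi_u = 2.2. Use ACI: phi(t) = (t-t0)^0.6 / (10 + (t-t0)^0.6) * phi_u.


dt = 1838 - 7 = 1831
phi = 1831^0.6 / (10 + 1831^0.6) * 2.2
= 1.982

1.982


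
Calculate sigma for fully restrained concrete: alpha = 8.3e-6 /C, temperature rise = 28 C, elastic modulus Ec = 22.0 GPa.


sigma = alpha * dT * Ec
= 8.3e-6 * 28 * 22.0 * 1000
= 5.113 MPa

5.113


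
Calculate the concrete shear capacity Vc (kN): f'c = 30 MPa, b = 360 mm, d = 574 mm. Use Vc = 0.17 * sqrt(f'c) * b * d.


Vc = 0.17 * sqrt(30) * 360 * 574 / 1000
= 192.41 kN

192.41


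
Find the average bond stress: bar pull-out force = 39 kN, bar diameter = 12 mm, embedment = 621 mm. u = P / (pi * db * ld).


u = P / (pi * db * ld)
= 39 * 1000 / (pi * 12 * 621)
= 1.666 MPa

1.666


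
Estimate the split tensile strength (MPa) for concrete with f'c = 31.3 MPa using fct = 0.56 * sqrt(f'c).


fct = 0.56 * sqrt(31.3)
= 0.56 * 5.595
= 3.133 MPa

3.133


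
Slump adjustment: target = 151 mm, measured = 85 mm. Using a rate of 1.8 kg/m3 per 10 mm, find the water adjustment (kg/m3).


Difference = 151 - 85 = 66 mm
Water adjustment = 66 * 1.8 / 10 = 11.9 kg/m3

11.9


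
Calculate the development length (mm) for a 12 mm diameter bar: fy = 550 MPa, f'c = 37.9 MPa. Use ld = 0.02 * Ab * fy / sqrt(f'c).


Ab = pi * 12^2 / 4 = 113.097 mm2
ld = 0.02 * 113.097 * 550 / sqrt(37.9)
= 202.1 mm

202.1


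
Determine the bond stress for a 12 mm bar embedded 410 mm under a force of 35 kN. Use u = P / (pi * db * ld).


u = P / (pi * db * ld)
= 35 * 1000 / (pi * 12 * 410)
= 2.264 MPa

2.264


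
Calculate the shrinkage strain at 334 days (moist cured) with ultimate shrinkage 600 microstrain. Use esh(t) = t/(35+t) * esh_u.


esh(334) = 334 / (35 + 334) * 600
= 334 / 369 * 600
= 543.1 microstrain

543.1


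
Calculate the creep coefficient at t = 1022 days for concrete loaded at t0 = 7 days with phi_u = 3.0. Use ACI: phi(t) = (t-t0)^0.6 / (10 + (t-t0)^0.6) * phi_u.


dt = 1022 - 7 = 1015
phi = 1015^0.6 / (10 + 1015^0.6) * 3.0
= 2.593

2.593


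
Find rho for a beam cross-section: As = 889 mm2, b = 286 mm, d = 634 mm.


rho = As / (b * d)
= 889 / (286 * 634)
= 0.0049

0.0049


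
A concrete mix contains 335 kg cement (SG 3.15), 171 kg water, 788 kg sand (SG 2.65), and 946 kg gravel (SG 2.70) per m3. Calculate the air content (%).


Vol cement = 335 / (3.15 * 1000) = 0.106349 m3
Vol water = 171 / 1000 = 0.171 m3
Vol sand = 788 / (2.65 * 1000) = 0.297358 m3
Vol gravel = 946 / (2.70 * 1000) = 0.35037 m3
Total solid + water volume = 0.925078 m3
Air = (1 - 0.925078) * 100 = 7.49%

7.49


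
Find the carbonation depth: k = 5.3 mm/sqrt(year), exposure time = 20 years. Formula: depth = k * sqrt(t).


depth = k * sqrt(t)
= 5.3 * sqrt(20)
= 23.7 mm

23.7


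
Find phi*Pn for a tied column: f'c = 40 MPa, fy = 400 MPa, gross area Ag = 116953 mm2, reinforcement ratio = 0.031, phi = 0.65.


Ast = rho * Ag = 0.031 * 116953 = 3625.543 mm2
phi*Pn = 0.65 * 0.80 * (0.85 * 40 * (116953 - 3625.543) + 400 * 3625.543) / 1000
= 2757.74 kN

2757.74


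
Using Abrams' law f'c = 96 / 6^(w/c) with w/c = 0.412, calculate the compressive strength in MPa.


f'c = 96 / 6^0.412
= 96 / 2.092
= 45.89 MPa

45.89


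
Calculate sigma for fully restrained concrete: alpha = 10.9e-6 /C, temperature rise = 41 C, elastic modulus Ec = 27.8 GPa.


sigma = alpha * dT * Ec
= 10.9e-6 * 41 * 27.8 * 1000
= 12.424 MPa

12.424


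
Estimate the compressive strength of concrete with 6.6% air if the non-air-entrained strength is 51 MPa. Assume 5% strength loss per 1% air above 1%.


Strength loss = (6.6 - 1) * 5 = 28.0%
f'c = 51 * (1 - 28.0/100)
= 36.72 MPa

36.72


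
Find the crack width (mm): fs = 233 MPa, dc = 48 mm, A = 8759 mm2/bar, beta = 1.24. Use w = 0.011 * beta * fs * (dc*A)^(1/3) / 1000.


w = 0.011 * beta * fs * (dc * A)^(1/3) / 1000
= 0.011 * 1.24 * 233 * (48 * 8759)^(1/3) / 1000
= 0.238 mm

0.238


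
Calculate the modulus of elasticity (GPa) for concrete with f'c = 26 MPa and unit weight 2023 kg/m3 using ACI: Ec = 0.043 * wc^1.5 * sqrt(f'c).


Ec = 0.043 * 2023^1.5 * sqrt(26) / 1000
= 19.95 GPa

19.95


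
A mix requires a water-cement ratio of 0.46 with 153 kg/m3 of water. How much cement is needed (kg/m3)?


Cement = water / (w/c)
= 153 / 0.46
= 332.6 kg/m3

332.6


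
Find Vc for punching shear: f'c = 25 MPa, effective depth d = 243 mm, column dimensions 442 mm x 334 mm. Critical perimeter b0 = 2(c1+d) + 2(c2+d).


b0 = 2*(442 + 243) + 2*(334 + 243) = 2524 mm
Vc = 0.33 * sqrt(25) * 2524 * 243 / 1000
= 1012.0 kN

1012.0


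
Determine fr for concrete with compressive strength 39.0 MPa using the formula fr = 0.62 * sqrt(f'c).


fr = 0.62 * sqrt(39.0)
= 3.872 MPa

3.872


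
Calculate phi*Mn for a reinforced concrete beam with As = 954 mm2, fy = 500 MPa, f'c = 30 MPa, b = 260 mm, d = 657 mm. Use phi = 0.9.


a = As * fy / (0.85 * f'c * b)
= 954 * 500 / (0.85 * 30 * 260)
= 71.9457 mm
Mn = As * fy * (d - a/2) / 10^6
= 296.23 kN-m
phi*Mn = 0.9 * 296.23 = 266.61 kN-m

266.61


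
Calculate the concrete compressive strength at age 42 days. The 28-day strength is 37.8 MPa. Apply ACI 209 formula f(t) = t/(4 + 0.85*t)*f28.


f(42) = 42 / (4 + 0.85 * 42) * 37.8
= 42 / 39.7 * 37.8
= 39.99 MPa

39.99


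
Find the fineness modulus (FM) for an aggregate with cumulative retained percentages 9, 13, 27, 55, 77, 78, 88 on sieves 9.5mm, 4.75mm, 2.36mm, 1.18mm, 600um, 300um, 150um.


FM = sum(cumulative % retained) / 100
= 347 / 100
= 3.47

3.47


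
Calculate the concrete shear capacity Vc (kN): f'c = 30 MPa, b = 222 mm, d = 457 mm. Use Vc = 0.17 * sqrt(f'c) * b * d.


Vc = 0.17 * sqrt(30) * 222 * 457 / 1000
= 94.47 kN

94.47


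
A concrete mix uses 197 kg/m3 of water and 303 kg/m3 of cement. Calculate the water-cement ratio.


w/c = water / cement
w/c = 197 / 303 = 0.65

0.65


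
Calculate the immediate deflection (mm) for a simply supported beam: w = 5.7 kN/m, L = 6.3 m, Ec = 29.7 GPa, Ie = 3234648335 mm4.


Convert: L = 6.3 m = 6300 mm, Ec = 29.7 GPa = 29700 MPa
delta = 5 * 5.7 * 6300^4 / (384 * 29700 * 3234648335)
= 1.22 mm

1.22


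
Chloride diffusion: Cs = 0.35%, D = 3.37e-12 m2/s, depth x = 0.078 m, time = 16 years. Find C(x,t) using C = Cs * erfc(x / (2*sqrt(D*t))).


t_seconds = 16 * 365.25 * 24 * 3600 = 504921600.0 s
arg = 0.078 / (2 * sqrt(3.37e-12 * 504921600.0))
= 0.9454
erfc(0.9454) = 0.1812
C = 0.35 * 0.1812 = 0.0634%

0.0634


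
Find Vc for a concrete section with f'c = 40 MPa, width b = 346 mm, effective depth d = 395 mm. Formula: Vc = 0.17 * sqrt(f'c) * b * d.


Vc = 0.17 * sqrt(40) * 346 * 395 / 1000
= 146.94 kN

146.94


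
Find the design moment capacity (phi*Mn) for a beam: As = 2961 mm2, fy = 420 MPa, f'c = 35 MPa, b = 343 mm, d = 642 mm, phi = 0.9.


a = As * fy / (0.85 * f'c * b)
= 2961 * 420 / (0.85 * 35 * 343)
= 121.8727 mm
Mn = As * fy * (d - a/2) / 10^6
= 722.6223 kN-m
phi*Mn = 0.9 * 722.6223 = 650.36 kN-m

650.36


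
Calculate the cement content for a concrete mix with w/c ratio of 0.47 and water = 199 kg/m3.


Cement = water / (w/c)
= 199 / 0.47
= 423.4 kg/m3

423.4


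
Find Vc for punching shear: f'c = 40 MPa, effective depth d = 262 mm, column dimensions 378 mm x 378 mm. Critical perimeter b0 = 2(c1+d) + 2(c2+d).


b0 = 2*(378 + 262) + 2*(378 + 262) = 2560 mm
Vc = 0.33 * sqrt(40) * 2560 * 262 / 1000
= 1399.86 kN

1399.86


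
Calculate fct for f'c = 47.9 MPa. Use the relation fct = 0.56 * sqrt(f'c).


fct = 0.56 * sqrt(47.9)
= 0.56 * 6.921
= 3.876 MPa

3.876


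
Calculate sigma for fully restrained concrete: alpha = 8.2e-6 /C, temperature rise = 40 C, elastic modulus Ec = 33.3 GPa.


sigma = alpha * dT * Ec
= 8.2e-6 * 40 * 33.3 * 1000
= 10.922 MPa

10.922


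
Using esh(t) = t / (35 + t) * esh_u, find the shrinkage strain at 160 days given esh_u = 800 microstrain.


esh(160) = 160 / (35 + 160) * 800
= 160 / 195 * 800
= 656.4 microstrain

656.4


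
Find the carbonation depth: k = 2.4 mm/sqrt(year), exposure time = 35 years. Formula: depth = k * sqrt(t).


depth = k * sqrt(t)
= 2.4 * sqrt(35)
= 14.2 mm

14.2


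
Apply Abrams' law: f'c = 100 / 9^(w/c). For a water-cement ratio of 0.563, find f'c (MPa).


f'c = 100 / 9^0.563
= 100 / 3.445
= 29.02 MPa

29.02


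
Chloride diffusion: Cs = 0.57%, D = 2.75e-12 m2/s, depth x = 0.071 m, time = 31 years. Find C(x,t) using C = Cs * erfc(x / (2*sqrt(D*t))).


t_seconds = 31 * 365.25 * 24 * 3600 = 978285600.0 s
arg = 0.071 / (2 * sqrt(2.75e-12 * 978285600.0))
= 0.6844
erfc(0.6844) = 0.3331
C = 0.57 * 0.3331 = 0.1899%

0.1899


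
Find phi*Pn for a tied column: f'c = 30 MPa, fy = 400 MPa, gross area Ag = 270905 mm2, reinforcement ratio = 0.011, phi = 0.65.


Ast = rho * Ag = 0.011 * 270905 = 2979.955 mm2
phi*Pn = 0.65 * 0.80 * (0.85 * 30 * (270905 - 2979.955) + 400 * 2979.955) / 1000
= 4172.52 kN

4172.52


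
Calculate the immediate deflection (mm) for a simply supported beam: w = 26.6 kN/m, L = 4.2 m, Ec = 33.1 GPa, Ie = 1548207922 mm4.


Convert: L = 4.2 m = 4200 mm, Ec = 33.1 GPa = 33100 MPa
delta = 5 * 26.6 * 4200^4 / (384 * 33100 * 1548207922)
= 2.1 mm

2.1


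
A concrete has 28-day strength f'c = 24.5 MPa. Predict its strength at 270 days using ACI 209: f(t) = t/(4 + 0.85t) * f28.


f(270) = 270 / (4 + 0.85 * 270) * 24.5
= 270 / 233.5 * 24.5
= 28.33 MPa

28.33


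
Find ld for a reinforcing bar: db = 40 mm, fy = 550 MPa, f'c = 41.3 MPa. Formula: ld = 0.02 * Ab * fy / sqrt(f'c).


Ab = pi * 40^2 / 4 = 1256.637 mm2
ld = 0.02 * 1256.637 * 550 / sqrt(41.3)
= 2150.9 mm

2150.9


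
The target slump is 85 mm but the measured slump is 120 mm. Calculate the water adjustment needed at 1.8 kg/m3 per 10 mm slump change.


Difference = 85 - 120 = -35 mm
Water adjustment = -35 * 1.8 / 10 = -6.3 kg/m3

-6.3


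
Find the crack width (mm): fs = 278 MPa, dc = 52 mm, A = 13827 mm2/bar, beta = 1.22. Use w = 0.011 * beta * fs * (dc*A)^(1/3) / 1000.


w = 0.011 * beta * fs * (dc * A)^(1/3) / 1000
= 0.011 * 1.22 * 278 * (52 * 13827)^(1/3) / 1000
= 0.334 mm

0.334


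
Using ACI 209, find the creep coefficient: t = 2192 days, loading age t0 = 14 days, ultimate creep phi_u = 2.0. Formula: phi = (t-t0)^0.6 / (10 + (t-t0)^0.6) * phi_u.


dt = 2192 - 14 = 2178
phi = 2178^0.6 / (10 + 2178^0.6) * 2.0
= 1.819

1.819


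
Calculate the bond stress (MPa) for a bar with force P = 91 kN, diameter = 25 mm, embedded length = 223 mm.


u = P / (pi * db * ld)
= 91 * 1000 / (pi * 25 * 223)
= 5.196 MPa

5.196


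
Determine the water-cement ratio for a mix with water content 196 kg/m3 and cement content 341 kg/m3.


w/c = water / cement
w/c = 196 / 341 = 0.575

0.575


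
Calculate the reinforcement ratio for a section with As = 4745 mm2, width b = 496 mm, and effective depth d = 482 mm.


rho = As / (b * d)
= 4745 / (496 * 482)
= 0.0198

0.0198


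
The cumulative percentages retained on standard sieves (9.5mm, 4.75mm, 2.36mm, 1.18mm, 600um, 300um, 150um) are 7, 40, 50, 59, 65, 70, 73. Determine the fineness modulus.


FM = sum(cumulative % retained) / 100
= 364 / 100
= 3.64

3.64


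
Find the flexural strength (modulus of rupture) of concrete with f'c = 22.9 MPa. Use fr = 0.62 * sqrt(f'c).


fr = 0.62 * sqrt(22.9)
= 2.967 MPa

2.967


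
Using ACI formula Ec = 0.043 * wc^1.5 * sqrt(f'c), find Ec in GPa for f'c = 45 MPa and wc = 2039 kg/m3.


Ec = 0.043 * 2039^1.5 * sqrt(45) / 1000
= 26.56 GPa

26.56


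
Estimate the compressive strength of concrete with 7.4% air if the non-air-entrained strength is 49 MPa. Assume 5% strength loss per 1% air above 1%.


Strength loss = (7.4 - 1) * 5 = 32.0%
f'c = 49 * (1 - 32.0/100)
= 33.32 MPa

33.32
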